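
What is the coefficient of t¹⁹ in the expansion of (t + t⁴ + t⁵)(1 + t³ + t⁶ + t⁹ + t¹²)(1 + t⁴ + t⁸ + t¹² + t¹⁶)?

3

(t + t⁴ + t⁵) has coefficients 0,1,0,0,1,1 for degrees 0…5.
(1 + t³ + t⁶ + t⁹ + t¹²) has coefficients 1,0,0,1,0,0,1,0,0,1,0,0,1,0,0,0,0,0,0,0 for degrees 0…19.
Finally multiplying by (1 + t⁴ + t⁸ + t¹² + t¹⁶), the product of all factors after the first has coefficients 1,0,0,1,1,0,1,1,1,1,1,1,2,1,1,1,2,1,1,1 for degrees 0…19.
[t¹⁹] = 1·1 + 1·1 + 1·1 = 3.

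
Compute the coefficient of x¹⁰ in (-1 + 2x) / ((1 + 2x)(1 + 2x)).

-21504

The denominator gives the recurrence a_n = −4a_(n−1) − 4a_(n−2) for n ≥ 2; the numerator fixes a_0 = -1, a_1 = 6.
Iterating: -1, 6, -20, 56, -144, 352, -832, 1920, -4352, 9728, -21504, so a_10 = -21504.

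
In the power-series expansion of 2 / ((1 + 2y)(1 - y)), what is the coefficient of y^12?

Partial fractions give a closed form: a_n = (4/3)·(-2)^n + (2/3)·1^n.
At n = 12: a_12 = 5462.

5462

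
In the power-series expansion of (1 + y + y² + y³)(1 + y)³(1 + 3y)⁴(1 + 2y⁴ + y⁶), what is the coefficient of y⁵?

1632

(1 + y + y² + y³) has coefficients 1,1,1,1 for degrees 0…3.
(1 + y)³ has coefficients 1,3,3,1,0,0 for degrees 0…5.
Multiplying by (1 + 3y)⁴ gives running coefficients 1,15,93,307,579,621 for degrees 0…5.
Finally multiplying by (1 + 2y⁴ + y⁶), the product of all factors after the first has coefficients 1,15,93,307,581,651 for degrees 0…5.
[y⁵] = 1·651 + 1·581 + 1·307 + 1·93 = 1632.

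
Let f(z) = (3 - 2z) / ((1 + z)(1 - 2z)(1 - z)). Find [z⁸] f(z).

683

The denominator gives the recurrence a_n = 2a_(n−1) + a_(n−2) − 2a_(n−3) for n ≥ 3; the numerator fixes a_0 = 3, a_1 = 4, a_2 = 11.
Iterating: 3, 4, 11, 20, 43, 84, 171, 340, 683, so a_8 = 683.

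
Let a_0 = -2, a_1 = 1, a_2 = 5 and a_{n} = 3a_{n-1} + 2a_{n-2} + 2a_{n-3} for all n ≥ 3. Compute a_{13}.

The ordinary generating function has denominator 1 - 3x - 2x^2 - 2x^3.
Iterating the recurrence: a_0,…,a_{13} = -2, 1, 5, 13, 51, 189, 695, 2565, 9463, 34909, 128783, 475093, 1752663, 6465741.

6465741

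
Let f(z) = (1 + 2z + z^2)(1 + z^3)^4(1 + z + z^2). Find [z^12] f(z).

13

(1 + 2z + z^2) has coefficients 1,2,1 for degrees 0…2.
(1 + z^3)^4 has coefficients 1,0,0,4,0,0,6,0,0,4,0,0,1 for degrees 0…12.
Finally multiplying by (1 + z + z^2), the product of all factors after the first has coefficients 1,1,1,4,4,4,6,6,6,4,4,4,1 for degrees 0…12.
[z^12] = 1·1 + 2·4 + 1·4 = 13.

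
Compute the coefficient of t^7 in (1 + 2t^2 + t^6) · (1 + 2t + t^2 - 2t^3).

2

(1 + 2t^2 + t^6) has coefficients 1,0,2,0,0,0,1 for degrees 0…6.
(1 + 2t + t^2 - 2t^3) has coefficients 1,2,1,-2,0,0,0,0 for degrees 0…7.
[t^7] = 1·0 + 2·0 + 1·2 = 2.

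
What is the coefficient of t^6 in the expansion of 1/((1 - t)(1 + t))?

Partial fractions give a closed form: a_n = (1/2)·1^n + (1/2)·(-1)^n.
At n = 6: a_6 = 1.

1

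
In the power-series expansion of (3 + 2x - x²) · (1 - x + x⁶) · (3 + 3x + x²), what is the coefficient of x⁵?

1

(3 + 2x - x²) has coefficients 3,2,-1 for degrees 0…2.
(1 - x + x⁶) has coefficients 1,-1,0,0,0,0 for degrees 0…5.
Finally multiplying by (3 + 3x + x²), the product of all factors after the first has coefficients 3,0,-2,-1,0,0 for degrees 0…5.
[x⁵] = 3·0 + 2·0 − 1·(-1) = 1.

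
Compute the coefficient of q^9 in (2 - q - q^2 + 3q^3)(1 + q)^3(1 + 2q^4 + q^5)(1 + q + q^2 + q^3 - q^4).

(2 - q - q^2 + 3q^3) has coefficients 2,-1,-1,3 for degrees 0…3.
(1 + q)^3 has coefficients 1,3,3,1,0,0,0,0,0,0 for degrees 0…9.
Multiplying by (1 + 2q^4 + q^5) gives running coefficients 1,3,3,1,2,7,9,5,1,0 for degrees 0…9.
Finally multiplying by (1 + q + q^2 + q^3 - q^4), the product of all factors after the first has coefficients 1,4,7,8,8,10,16,22,20,8 for degrees 0…9.
[q^9] = 2·8 − 1·20 − 1·22 + 3·16 = 22.

22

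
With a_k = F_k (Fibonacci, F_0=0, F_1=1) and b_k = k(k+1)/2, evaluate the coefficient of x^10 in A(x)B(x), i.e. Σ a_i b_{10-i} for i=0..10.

530

Write out a_i and b_{10-i} for i = 0,…,10 and sum the products.
Σ = 0·55 + 1·45 + 1·36 + 2·28 + 3·21 + 5·15 + 8·10 + 13·6 + 21·3 + 34·1 + 55·0 = 530.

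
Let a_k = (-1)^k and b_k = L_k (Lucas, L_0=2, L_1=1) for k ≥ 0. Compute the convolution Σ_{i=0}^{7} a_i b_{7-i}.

Write out a_i and b_{7-i} for i = 0,…,7 and sum the products.
Σ = 1·29 − 1·18 + 1·11 − 1·7 + 1·4 − 1·3 + 1·1 − 1·2 = 15.

15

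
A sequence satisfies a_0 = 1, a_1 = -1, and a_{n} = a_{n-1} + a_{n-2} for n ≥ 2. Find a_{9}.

The ordinary generating function has denominator 1 - y - y^2.
Iterating the recurrence: a_0,…,a_{9} = 1, -1, 0, -1, -1, -2, -3, -5, -8, -13.

-13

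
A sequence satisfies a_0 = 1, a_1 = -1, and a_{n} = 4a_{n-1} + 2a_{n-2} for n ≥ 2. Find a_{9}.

The ordinary generating function has denominator 1 - 4q - 2q^2.
Iterating the recurrence: a_0,…,a_{9} = 1, -1, -2, -10, -44, -196, -872, -3880, -17264, -76816.

-76816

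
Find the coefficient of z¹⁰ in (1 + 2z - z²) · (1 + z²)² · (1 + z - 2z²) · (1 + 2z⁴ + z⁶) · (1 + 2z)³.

(1 + 2z - z²) has coefficients 1,2,-1 for degrees 0…2.
(1 + z²)² has coefficients 1,0,2,0,1,0,0,0,0,0,0 for degrees 0…10.
Multiplying by (1 + z - 2z²) gives running coefficients 1,1,0,2,-3,1,-2,0,0,0,0 for degrees 0…10.
Multiplying by (1 + 2z⁴ + z⁶) gives running coefficients 1,1,0,2,-1,3,-1,5,-6,4,-7 for degrees 0…10.
Finally multiplying by (1 + 2z)³, the product of all factors after the first has coefficients 1,7,18,22,19,21,21,27,36,20,-15 for degrees 0…10.
[z¹⁰] = 1·(-15) + 2·20 − 1·36 = -11.

-11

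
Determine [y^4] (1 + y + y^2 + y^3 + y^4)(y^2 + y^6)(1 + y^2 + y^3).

2

(1 + y + y^2 + y^3 + y^4) has coefficients 1,1,1,1,1 for degrees 0…4.
(y^2 + y^6) has coefficients 0,0,1,0,0 for degrees 0…4.
Finally multiplying by (1 + y^2 + y^3), the product of all factors after the first has coefficients 0,0,1,0,1 for degrees 0…4.
[y^4] = 1·1 + 1·0 + 1·1 + 1·0 + 1·0 = 2.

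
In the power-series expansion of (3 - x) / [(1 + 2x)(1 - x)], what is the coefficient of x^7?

-298

The denominator gives the recurrence a_n = −a_(n−1) + 2a_(n−2) for n ≥ 2; the numerator fixes a_0 = 3, a_1 = -4.
Iterating: 3, -4, 10, -18, 38, -74, 150, -298, so a_7 = -298.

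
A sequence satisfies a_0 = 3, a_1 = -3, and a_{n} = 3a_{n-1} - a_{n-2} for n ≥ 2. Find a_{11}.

The ordinary generating function has denominator 1 - 3t + t^2.
Iterating the recurrence: a_0,…,a_{11} = 3, -3, -12, -33, -87, -228, -597, -1563, -4092, -10713, -28047, -73428.

-73428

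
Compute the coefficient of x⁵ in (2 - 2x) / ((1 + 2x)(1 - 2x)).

-32

Partial fractions give a closed form: a_n = (3/2)·(-2)^n + (1/2)·2^n.
At n = 5: a_5 = -32.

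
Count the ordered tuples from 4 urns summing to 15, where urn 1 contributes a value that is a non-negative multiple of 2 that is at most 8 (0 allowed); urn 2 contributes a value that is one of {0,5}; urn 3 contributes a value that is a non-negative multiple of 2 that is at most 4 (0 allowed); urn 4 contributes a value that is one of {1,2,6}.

The generating function for the choices is (1 + z² + z⁴ + z⁶ + z⁸)·(1 + z⁵)·(1 + z² + z⁴)·(z + z² + z⁶); the count is [z¹⁵].
(1 + z² + z⁴ + z⁶ + z⁸) has coefficients 1,0,1,0,1,0,1,0,1 for degrees 0…8.
(1 + z⁵) has coefficients 1,0,0,0,0,1,0,0,0,0,0,0,0,0,0,0 for degrees 0…15.
Multiplying by (1 + z² + z⁴) gives running coefficients 1,0,1,0,1,1,0,1,0,1,0,0,0,0,0,0 for degrees 0…15.
Finally multiplying by (z + z² + z⁶), the product of all factors after the first has coefficients 0,1,1,1,1,1,3,1,2,1,2,2,0,1,0,1 for degrees 0…15.
[z¹⁵] = 1·1 + 1·1 + 1·2 + 1·1 + 1·1 = 6.

6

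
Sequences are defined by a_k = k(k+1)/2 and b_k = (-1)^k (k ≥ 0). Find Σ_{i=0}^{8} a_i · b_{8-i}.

The convolution is the t^8 coefficient of A(t)B(t).
Σ = 0·1 + 1·(-1) + 3·1 + 6·(-1) + 10·1 + 15·(-1) + 21·1 + 28·(-1) + 36·1 = 20.

20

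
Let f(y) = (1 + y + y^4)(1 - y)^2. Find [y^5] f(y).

(1 + y + y^4) has coefficients 1,1,0,0,1 for degrees 0…4.
(1 - y)^2 has coefficients 1,-2,1,0,0,0 for degrees 0…5.
[y^5] = 1·0 + 1·0 + 1·(-2) = -2.

-2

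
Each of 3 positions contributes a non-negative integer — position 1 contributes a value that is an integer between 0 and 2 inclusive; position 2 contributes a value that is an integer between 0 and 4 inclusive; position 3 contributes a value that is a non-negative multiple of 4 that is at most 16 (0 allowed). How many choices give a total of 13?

4

The generating function for the choices is (1 + y + y^2)·(1 + y + y^2 + y^3 + y^4)·(1 + y^4 + y^8 + y^12 + y^16); the count is [y^13].
(1 + y + y^2) has coefficients 1,1,1 for degrees 0…2.
(1 + y + y^2 + y^3 + y^4) has coefficients 1,1,1,1,1,0,0,0,0,0,0,0,0,0 for degrees 0…13.
Finally multiplying by (1 + y^4 + y^8 + y^12 + y^16), the product of all factors after the first has coefficients 1,1,1,1,2,1,1,1,2,1,1,1,2,1 for degrees 0…13.
[y^13] = 1·1 + 1·2 + 1·1 = 4.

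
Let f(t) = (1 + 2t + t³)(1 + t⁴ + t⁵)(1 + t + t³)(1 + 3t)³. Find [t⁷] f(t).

274

(1 + 2t + t³) has coefficients 1,2,0,1 for degrees 0…3.
(1 + t⁴ + t⁵) has coefficients 1,0,0,0,1,1,0,0 for degrees 0…7.
Multiplying by (1 + t + t³) gives running coefficients 1,1,0,1,1,2,1,1 for degrees 0…7.
Finally multiplying by (1 + 3t)³, the product of all factors after the first has coefficients 1,10,36,55,37,38,73,91 for degrees 0…7.
[t⁷] = 1·91 + 2·73 + 1·37 = 274.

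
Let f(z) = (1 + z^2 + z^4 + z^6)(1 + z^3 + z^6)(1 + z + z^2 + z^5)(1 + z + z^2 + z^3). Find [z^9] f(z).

(1 + z^2 + z^4 + z^6) has coefficients 1,0,1,0,1,0,1 for degrees 0…6.
(1 + z^3 + z^6) has coefficients 1,0,0,1,0,0,1,0,0,0 for degrees 0…9.
Multiplying by (1 + z + z^2 + z^5) gives running coefficients 1,1,1,1,1,2,1,1,2,0 for degrees 0…9.
Finally multiplying by (1 + z + z^2 + z^3), the product of all factors after the first has coefficients 1,2,3,4,4,5,5,5,6,4 for degrees 0…9.
[z^9] = 1·4 + 1·5 + 1·5 + 1·4 = 18.

18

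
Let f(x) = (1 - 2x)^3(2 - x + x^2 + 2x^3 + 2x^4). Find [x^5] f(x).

(1 - 2x)^3 has coefficients 1,-6,12,-8 for degrees 0…3.
(2 - x + x^2 + 2x^3 + 2x^4) has coefficients 2,-1,1,2,2,0 for degrees 0…5.
[x^5] = 1·0 − 6·2 + 12·2 − 8·1 = 4.

4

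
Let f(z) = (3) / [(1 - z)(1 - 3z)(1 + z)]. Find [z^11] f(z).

597870

Partial fractions give a closed form: a_n = (-3/4)·1^n + (27/8)·3^n + (3/8)·(-1)^n.
At n = 11: a_11 = 597870.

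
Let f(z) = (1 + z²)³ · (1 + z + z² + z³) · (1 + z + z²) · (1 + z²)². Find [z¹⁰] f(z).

(1 + z²)³ has coefficients 1,0,3,0,3,0,1 for degrees 0…6.
(1 + z + z² + z³) has coefficients 1,1,1,1,0,0,0,0,0,0,0 for degrees 0…10.
Multiplying by (1 + z + z²) gives running coefficients 1,2,3,3,2,1,0,0,0,0,0 for degrees 0…10.
Finally multiplying by (1 + z²)², the product of all factors after the first has coefficients 1,2,5,7,9,9,7,5,2,1,0 for degrees 0…10.
[z¹⁰] = 1·0 + 3·2 + 3·7 + 1·9 = 36.

36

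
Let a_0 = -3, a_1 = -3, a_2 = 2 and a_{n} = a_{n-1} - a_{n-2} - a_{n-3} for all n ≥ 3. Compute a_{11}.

The ordinary generating function has denominator 1 - y + y^2 + y^3.
Iterating the recurrence: a_0,…,a_{11} = -3, -3, 2, 8, 9, -1, -18, -26, -7, 37, 70, 40.

40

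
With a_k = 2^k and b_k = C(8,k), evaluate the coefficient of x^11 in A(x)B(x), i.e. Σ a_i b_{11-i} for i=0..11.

52488

This is [x^11] in the product of the two ordinary generating functions.
Σ = 1·0 + 2·0 + 4·0 + 8·1 + 16·8 + 32·28 + 64·56 + 128·70 + 256·56 + 512·28 + 1024·8 + 2048·1 = 52488.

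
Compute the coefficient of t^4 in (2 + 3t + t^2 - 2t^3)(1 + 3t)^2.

(2 + 3t + t^2 - 2t^3) has coefficients 2,3,1,-2 for degrees 0…3.
(1 + 3t)^2 has coefficients 1,6,9,0,0 for degrees 0…4.
[t^4] = 2·0 + 3·0 + 1·9 − 2·6 = -3.

-3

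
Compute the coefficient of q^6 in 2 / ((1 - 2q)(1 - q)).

The denominator gives the recurrence a_n = 3a_(n−1) − 2a_(n−2) for n ≥ 2; the numerator fixes a_0 = 2, a_1 = 6.
Iterating: 2, 6, 14, 30, 62, 126, 254, so a_6 = 254.

254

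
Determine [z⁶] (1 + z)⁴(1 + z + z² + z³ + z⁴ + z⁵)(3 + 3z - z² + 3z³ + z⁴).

(1 + z)⁴ has coefficients 1,4,6,4,1 for degrees 0…4.
(1 + z + z² + z³ + z⁴ + z⁵) has coefficients 1,1,1,1,1,1,0 for degrees 0…6.
Finally multiplying by (3 + 3z - z² + 3z³ + z⁴), the product of all factors after the first has coefficients 3,6,5,8,9,9,6 for degrees 0…6.
[z⁶] = 1·6 + 4·9 + 6·9 + 4·8 + 1·5 = 133.

133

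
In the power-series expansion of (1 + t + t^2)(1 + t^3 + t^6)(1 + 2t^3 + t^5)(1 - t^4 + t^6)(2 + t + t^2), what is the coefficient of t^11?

(1 + t + t^2) has coefficients 1,1,1 for degrees 0…2.
(1 + t^3 + t^6) has coefficients 1,0,0,1,0,0,1,0,0,0,0,0 for degrees 0…11.
Multiplying by (1 + 2t^3 + t^5) gives running coefficients 1,0,0,3,0,1,3,0,1,2,0,1 for degrees 0…11.
Multiplying by (1 - t^4 + t^6) gives running coefficients 1,0,0,3,-1,1,4,-3,1,4,-3,2 for degrees 0…11.
Finally multiplying by (2 + t + t^2), the product of all factors after the first has coefficients 2,1,1,6,1,4,8,-1,3,6,-1,5 for degrees 0…11.
[t^11] = 1·5 + 1·(-1) + 1·6 = 10.

10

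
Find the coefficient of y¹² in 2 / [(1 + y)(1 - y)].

2

Partial fractions give a closed form: a_n = (1)·(-1)^n + (1)·1^n.
At n = 12: a_12 = 2.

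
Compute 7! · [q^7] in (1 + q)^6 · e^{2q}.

The EGF product rule gives c_7 = Σ_{k_1+k_2=7} C(7; k_1,k_2) · ∏ g_i(k_i), where (1+q)^6 gives the falling factorial (6)_k; e^{2q} gives (2)^k.
g_1(k) for k = 0…7: 1, 6, 30, 120, 360, 720, 720, 0.
g_2(k) for k = 0…7: 1, 2, 4, 8, 16, 32, 64, 128.
c_7 = Σ_k C(7,k)·g_1(k)·g_2(7−k) = 1·1·128 + 7·6·64 + 21·30·32 + 35·120·16 + 35·360·8 + 21·720·4 + 7·720·2 = 128 + 2688 + 20160 + 67200 + 100800 + 60480 + 10080 = 261536.

261536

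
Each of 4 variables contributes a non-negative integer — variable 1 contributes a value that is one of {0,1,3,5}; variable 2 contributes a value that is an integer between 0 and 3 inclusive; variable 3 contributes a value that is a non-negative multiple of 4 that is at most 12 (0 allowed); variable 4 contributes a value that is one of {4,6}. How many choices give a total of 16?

The generating function for the choices is (1 + z + z^3 + z^5)·(1 + z + z^2 + z^3)·(1 + z^4 + z^8 + z^12)·(z^4 + z^6); the count is [z^16].
(1 + z + z^3 + z^5) has coefficients 1,1,0,1,0,1 for degrees 0…5.
(1 + z + z^2 + z^3) has coefficients 1,1,1,1,0,0,0,0,0,0,0,0,0,0,0,0,0 for degrees 0…16.
Multiplying by (1 + z^4 + z^8 + z^12) gives running coefficients 1,1,1,1,1,1,1,1,1,1,1,1,1,1,1,1,0 for degrees 0…16.
Finally multiplying by (z^4 + z^6), the product of all factors after the first has coefficients 0,0,0,0,1,1,2,2,2,2,2,2,2,2,2,2,2 for degrees 0…16.
[z^16] = 1·2 + 1·2 + 1·2 + 1·2 = 8.

8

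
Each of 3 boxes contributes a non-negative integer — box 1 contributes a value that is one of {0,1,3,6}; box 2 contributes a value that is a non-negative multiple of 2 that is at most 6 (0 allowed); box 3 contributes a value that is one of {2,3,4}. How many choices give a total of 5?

4

The generating function for the choices is (1 + t + t³ + t⁶)·(1 + t² + t⁴ + t⁶)·(t² + t³ + t⁴); the count is [t⁵].
(1 + t + t³ + t⁶) has coefficients 1,1,0,1,0,0 for degrees 0…5.
(1 + t² + t⁴ + t⁶) has coefficients 1,0,1,0,1,0 for degrees 0…5.
Finally multiplying by (t² + t³ + t⁴), the product of all factors after the first has coefficients 0,0,1,1,2,1 for degrees 0…5.
[t⁵] = 1·1 + 1·2 + 1·1 = 4.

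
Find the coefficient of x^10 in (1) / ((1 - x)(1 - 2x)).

Partial fractions give a closed form: a_n = (-1)·1^n + (2)·2^n.
At n = 10: a_10 = 2047.

2047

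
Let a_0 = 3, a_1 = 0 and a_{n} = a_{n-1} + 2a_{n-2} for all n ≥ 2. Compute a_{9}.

The ordinary generating function has denominator 1 - z - 2z^2.
Iterating the recurrence: a_0,…,a_{9} = 3, 0, 6, 6, 18, 30, 66, 126, 258, 510.

510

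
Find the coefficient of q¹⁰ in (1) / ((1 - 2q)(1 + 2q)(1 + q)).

1365

Partial fractions give a closed form: a_n = (1/3)·2^n + (1)·(-2)^n + (-1/3)·(-1)^n.
At n = 10: a_10 = 1365.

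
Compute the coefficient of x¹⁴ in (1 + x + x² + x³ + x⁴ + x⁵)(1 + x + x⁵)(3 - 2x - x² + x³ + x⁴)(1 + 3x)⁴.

(1 + x + x² + x³ + x⁴ + x⁵) has coefficients 1,1,1,1,1,1 for degrees 0…5.
(1 + x + x⁵) has coefficients 1,1,0,0,0,1,0,0,0,0,0,0,0,0,0 for degrees 0…14.
Multiplying by (3 - 2x - x² + x³ + x⁴) gives running coefficients 3,1,-3,0,2,4,-2,-1,1,1,0,0,0,0,0 for degrees 0…14.
Finally multiplying by (1 + 3x)⁴, the product of all factors after the first has coefficients 3,37,171,342,191,-215,-89,407,475,67,-204,81,189,81,0 for degrees 0…14.
[x¹⁴] = 1·0 + 1·81 + 1·189 + 1·81 + 1·(-204) + 1·67 = 214.

214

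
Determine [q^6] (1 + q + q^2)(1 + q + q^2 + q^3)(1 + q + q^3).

4

(1 + q + q^2) has coefficients 1,1,1 for degrees 0…2.
(1 + q + q^2 + q^3) has coefficients 1,1,1,1,0,0,0 for degrees 0…6.
Finally multiplying by (1 + q + q^3), the product of all factors after the first has coefficients 1,2,2,3,2,1,1 for degrees 0…6.
[q^6] = 1·1 + 1·1 + 1·2 = 4.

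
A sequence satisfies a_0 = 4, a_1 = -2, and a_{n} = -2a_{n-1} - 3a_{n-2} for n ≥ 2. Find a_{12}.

The ordinary generating function has denominator 1 + 2q + 3q^2.
Iterating the recurrence: a_0,…,a_{12} = 4, -2, -8, 22, -20, -26, 112, -146, -44, 526, -920, 262, 2236.

2236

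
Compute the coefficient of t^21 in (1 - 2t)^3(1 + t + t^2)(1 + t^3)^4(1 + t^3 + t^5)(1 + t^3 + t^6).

(1 - 2t)^3 has coefficients 1,-6,12,-8 for degrees 0…3.
(1 + t + t^2) has coefficients 1,1,1,0,0,0,0,0,0,0,0,0,0,0,0,0,0,0,0,0,0,0 for degrees 0…21.
Multiplying by (1 + t^3)^4 gives running coefficients 1,1,1,4,4,4,6,6,6,4,4,4,1,1,1,0,0,0,0,0,0,0 for degrees 0…21.
Multiplying by (1 + t^3 + t^5) gives running coefficients 1,1,1,5,5,6,11,11,14,14,14,16,11,11,9,5,5,2,1,1,0,0 for degrees 0…21.
Finally multiplying by (1 + t^3 + t^6), the product of all factors after the first has coefficients 1,1,1,6,6,7,17,17,21,30,30,36,36,36,39,30,30,27,17,17,11,6 for degrees 0…21.
[t^21] = 1·6 − 6·11 + 12·17 − 8·17 = 8.

8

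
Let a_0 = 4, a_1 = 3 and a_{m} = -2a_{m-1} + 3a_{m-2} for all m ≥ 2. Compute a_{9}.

The ordinary generating function has denominator 1 + 2q - 3q^2.
Iterating the recurrence: a_0,…,a_{9} = 4, 3, 6, -3, 24, -57, 186, -543, 1644, -4917.

-4917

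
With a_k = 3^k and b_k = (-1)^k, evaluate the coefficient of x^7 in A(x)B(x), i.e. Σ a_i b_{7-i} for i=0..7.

1640

The convolution is the t^7 coefficient of A(t)B(t).
Σ = 1·(-1) + 3·1 + 9·(-1) + 27·1 + 81·(-1) + 243·1 + 729·(-1) + 2187·1 = 1640.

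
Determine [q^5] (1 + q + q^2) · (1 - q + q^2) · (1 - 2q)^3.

(1 + q + q^2) has coefficients 1,1,1 for degrees 0…2.
(1 - q + q^2) has coefficients 1,-1,1,0,0,0 for degrees 0…5.
Finally multiplying by (1 - 2q)^3, the product of all factors after the first has coefficients 1,-7,19,-26,20,-8 for degrees 0…5.
[q^5] = 1·(-8) + 1·20 + 1·(-26) = -14.

-14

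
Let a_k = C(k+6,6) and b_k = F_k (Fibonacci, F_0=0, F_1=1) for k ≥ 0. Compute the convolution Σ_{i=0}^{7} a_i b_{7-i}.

The convolution is the x^7 coefficient of A(x)B(x).
Σ = 1·13 + 7·8 + 28·5 + 84·3 + 210·2 + 462·1 + 924·1 + 1716·0 = 2267.

2267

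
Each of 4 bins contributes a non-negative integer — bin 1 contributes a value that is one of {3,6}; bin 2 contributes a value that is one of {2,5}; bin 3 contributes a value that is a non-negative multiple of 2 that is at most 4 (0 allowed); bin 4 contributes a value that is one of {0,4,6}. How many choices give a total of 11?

The generating function for the choices is (y³ + y⁶)·(y² + y⁵)·(1 + y² + y⁴)·(1 + y⁴ + y⁶); the count is [y¹¹].
(y³ + y⁶) has coefficients 0,0,0,1,0,0,1 for degrees 0…6.
(y² + y⁵) has coefficients 0,0,1,0,0,1,0,0,0,0,0,0 for degrees 0…11.
Multiplying by (1 + y² + y⁴) gives running coefficients 0,0,1,0,1,1,1,1,0,1,0,0 for degrees 0…11.
Finally multiplying by (1 + y⁴ + y⁶), the product of all factors after the first has coefficients 0,0,1,0,1,1,2,1,2,2,2,2 for degrees 0…11.
[y¹¹] = 1·2 + 1·1 = 3.

3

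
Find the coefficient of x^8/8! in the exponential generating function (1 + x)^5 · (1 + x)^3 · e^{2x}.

8546432

The EGF product rule gives c_8 = Σ_{k_1+k_2+k_3=8} C(8; k_1,k_2,k_3) · ∏ g_i(k_i), where (1+x)^5 gives the falling factorial (5)_k; (1+x)^3 gives the falling factorial (3)_k; e^{2x} gives (2)^k.
g_1(k) for k = 0…8: 1, 5, 20, 60, 120, 120, 0, 0, 0.
g_2(k) for k = 0…8: 1, 3, 6, 6, 0, 0, 0, 0, 0.
g_3(k) for k = 0…8: 1, 2, 4, 8, 16, 32, 64, 128, 256.
First combine the last two factors: h(k) = Σ_j C(k,j)·g_2(j)·g_3(k−j) for k = 0…8: 1, 5, 22, 86, 304, 992, 3040, 8864, 24832.
c_8 = Σ_k C(8,k)·g_1(k)·h(8−k) = 1·1·24832 + 8·5·8864 + 28·20·3040 + 56·60·992 + 70·120·304 + 56·120·86 = 24832 + 354560 + 1702400 + 3333120 + 2553600 + 577920 = 8546432.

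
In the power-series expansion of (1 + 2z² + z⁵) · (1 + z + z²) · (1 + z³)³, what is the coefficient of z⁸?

(1 + 2z² + z⁵) has coefficients 1,0,2,0,0,1 for degrees 0…5.
(1 + z + z²) has coefficients 1,1,1,0,0,0,0,0,0 for degrees 0…8.
Finally multiplying by (1 + z³)³, the product of all factors after the first has coefficients 1,1,1,3,3,3,3,3,3 for degrees 0…8.
[z⁸] = 1·3 + 2·3 + 1·3 = 12.

12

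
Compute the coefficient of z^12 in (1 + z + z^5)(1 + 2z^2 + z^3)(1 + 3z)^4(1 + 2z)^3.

6549

(1 + z + z^5) has coefficients 1,1,0,0,0,1 for degrees 0…5.
(1 + 2z^2 + z^3) has coefficients 1,0,2,1,0,0,0,0,0,0,0,0,0 for degrees 0…12.
Multiplying by (1 + 3z)^4 gives running coefficients 1,12,56,133,201,270,270,81,0,0,0,0,0 for degrees 0…12.
Finally multiplying by (1 + 2z)^3, the product of all factors after the first has coefficients 1,18,140,621,1767,3520,5366,6549,5886,3132,648,0,0 for degrees 0…12.
[z^12] = 1·0 + 1·0 + 1·6549 = 6549.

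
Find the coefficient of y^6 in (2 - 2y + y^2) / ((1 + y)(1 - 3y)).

The denominator gives the recurrence a_n = 2a_(n−1) + 3a_(n−2) for n ≥ 3; the numerator fixes a_0 = 2, a_1 = 2, a_2 = 11.
Iterating: 2, 2, 11, 28, 89, 262, 791, so a_6 = 791.

791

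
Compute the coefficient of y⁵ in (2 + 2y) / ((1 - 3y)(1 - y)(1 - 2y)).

The denominator gives the recurrence a_n = 6a_(n−1) − 11a_(n−2) + 6a_(n−3) for n ≥ 3; the numerator fixes a_0 = 2, a_1 = 14, a_2 = 62.
Iterating: 2, 14, 62, 230, 782, 2534, so a_5 = 2534.

2534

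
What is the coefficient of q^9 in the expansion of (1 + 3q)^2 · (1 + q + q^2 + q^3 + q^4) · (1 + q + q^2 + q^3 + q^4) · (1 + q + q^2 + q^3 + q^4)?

262

(1 + 3q)^2 has coefficients 1,6,9 for degrees 0…2.
(1 + q + q^2 + q^3 + q^4) has coefficients 1,1,1,1,1,0,0,0,0,0 for degrees 0…9.
Multiplying by (1 + q + q^2 + q^3 + q^4) gives running coefficients 1,2,3,4,5,4,3,2,1,0 for degrees 0…9.
Finally multiplying by (1 + q + q^2 + q^3 + q^4), the product of all factors after the first has coefficients 1,3,6,10,15,18,19,18,15,10 for degrees 0…9.
[q^9] = 1·10 + 6·15 + 9·18 = 262.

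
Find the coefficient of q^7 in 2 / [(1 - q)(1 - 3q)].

The denominator gives the recurrence a_n = 4a_(n−1) − 3a_(n−2) for n ≥ 2; the numerator fixes a_0 = 2, a_1 = 8.
Iterating: 2, 8, 26, 80, 242, 728, 2186, 6560, so a_7 = 6560.

6560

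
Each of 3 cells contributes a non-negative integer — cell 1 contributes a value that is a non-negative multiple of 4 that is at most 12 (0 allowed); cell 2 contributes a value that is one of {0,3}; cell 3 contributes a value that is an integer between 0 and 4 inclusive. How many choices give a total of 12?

3

The generating function for the choices is (1 + z⁴ + z⁸ + z¹²)·(1 + z³)·(1 + z + z² + z³ + z⁴); the count is [z¹²].
(1 + z⁴ + z⁸ + z¹²) has coefficients 1,0,0,0,1,0,0,0,1,0,0,0,1 for degrees 0…12.
(1 + z³) has coefficients 1,0,0,1,0,0,0,0,0,0,0,0,0 for degrees 0…12.
Finally multiplying by (1 + z + z² + z³ + z⁴), the product of all factors after the first has coefficients 1,1,1,2,2,1,1,1,0,0,0,0,0 for degrees 0…12.
[z¹²] = 1·0 + 1·0 + 1·2 + 1·1 = 3.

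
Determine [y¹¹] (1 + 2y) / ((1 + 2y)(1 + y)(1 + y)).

The denominator gives the recurrence a_n = −4a_(n−1) − 5a_(n−2) − 2a_(n−3) for n ≥ 3; the numerator fixes a_0 = 1, a_1 = -2, a_2 = 3.
Iterating: 1, -2, 3, -4, 5, -6, 7, -8, 9, -10, 11, -12, so a_11 = -12.

-12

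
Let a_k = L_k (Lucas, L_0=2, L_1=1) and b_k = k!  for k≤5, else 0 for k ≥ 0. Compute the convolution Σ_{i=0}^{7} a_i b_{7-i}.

567

This is [x^7] in the product of the two ordinary generating functions.
Σ = 2·0 + 1·0 + 3·120 + 4·24 + 7·6 + 11·2 + 18·1 + 29·1 = 567.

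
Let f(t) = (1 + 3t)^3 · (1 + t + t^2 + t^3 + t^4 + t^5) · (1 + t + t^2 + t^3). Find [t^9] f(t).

144

(1 + 3t)^3 has coefficients 1,9,27,27 for degrees 0…3.
(1 + t + t^2 + t^3 + t^4 + t^5) has coefficients 1,1,1,1,1,1,0,0,0,0 for degrees 0…9.
Finally multiplying by (1 + t + t^2 + t^3), the product of all factors after the first has coefficients 1,2,3,4,4,4,3,2,1,0 for degrees 0…9.
[t^9] = 1·0 + 9·1 + 27·2 + 27·3 = 144.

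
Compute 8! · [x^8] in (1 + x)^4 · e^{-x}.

The EGF product rule gives c_8 = Σ_{k_1+k_2=8} C(8; k_1,k_2) · ∏ g_i(k_i), where (1+x)^4 gives the falling factorial (4)_k; e^{-x} gives (-1)^k.
g_1(k) for k = 0…8: 1, 4, 12, 24, 24, 0, 0, 0, 0.
g_2(k) for k = 0…8: 1, -1, 1, -1, 1, -1, 1, -1, 1.
c_8 = Σ_k C(8,k)·g_1(k)·g_2(8−k) = 1·1·1 + 8·4·(-1) + 28·12·1 + 56·24·(-1) + 70·24·1 = 1 − 32 + 336 − 1344 + 1680 = 641.

641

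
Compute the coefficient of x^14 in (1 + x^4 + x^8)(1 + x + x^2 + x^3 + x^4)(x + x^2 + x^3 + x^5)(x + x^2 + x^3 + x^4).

19

(1 + x^4 + x^8) has coefficients 1,0,0,0,1,0,0,0,1 for degrees 0…8.
(1 + x + x^2 + x^3 + x^4) has coefficients 1,1,1,1,1,0,0,0,0,0,0,0,0,0,0 for degrees 0…14.
Multiplying by (x + x^2 + x^3 + x^5) gives running coefficients 0,1,2,3,3,4,3,2,1,1,0,0,0,0,0 for degrees 0…14.
Finally multiplying by (x + x^2 + x^3 + x^4), the product of all factors after the first has coefficients 0,0,1,3,6,9,12,13,12,10,7,4,2,1,0 for degrees 0…14.
[x^14] = 1·0 + 1·7 + 1·12 = 19.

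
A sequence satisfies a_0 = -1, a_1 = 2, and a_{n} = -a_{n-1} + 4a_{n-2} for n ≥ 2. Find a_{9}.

4094

The ordinary generating function has denominator 1 + y - 4y^2.
Iterating the recurrence: a_0,…,a_{9} = -1, 2, -6, 14, -38, 94, -246, 622, -1606, 4094.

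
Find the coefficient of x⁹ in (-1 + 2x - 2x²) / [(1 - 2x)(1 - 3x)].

-32293

The denominator gives the recurrence a_n = 5a_(n−1) − 6a_(n−2) for n ≥ 3; the numerator fixes a_0 = -1, a_1 = -3, a_2 = -11.
Iterating: -1, -3, -11, -37, -119, -373, -1151, -3517, -10679, -32293, so a_9 = -32293.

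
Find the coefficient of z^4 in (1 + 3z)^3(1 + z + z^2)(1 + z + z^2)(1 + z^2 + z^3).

(1 + 3z)^3 has coefficients 1,9,27,27 for degrees 0…3.
(1 + z + z^2) has coefficients 1,1,1,0,0 for degrees 0…4.
Multiplying by (1 + z + z^2) gives running coefficients 1,2,3,2,1 for degrees 0…4.
Finally multiplying by (1 + z^2 + z^3), the product of all factors after the first has coefficients 1,2,4,5,6 for degrees 0…4.
[z^4] = 1·6 + 9·5 + 27·4 + 27·2 = 213.

213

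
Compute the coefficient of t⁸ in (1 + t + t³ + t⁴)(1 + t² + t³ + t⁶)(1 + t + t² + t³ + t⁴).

(1 + t + t³ + t⁴) has coefficients 1,1,0,1,1 for degrees 0…4.
(1 + t² + t³ + t⁶) has coefficients 1,0,1,1,0,0,1,0,0 for degrees 0…8.
Finally multiplying by (1 + t + t² + t³ + t⁴), the product of all factors after the first has coefficients 1,1,2,3,3,2,3,2,1 for degrees 0…8.
[t⁸] = 1·1 + 1·2 + 1·2 + 1·3 = 8.

8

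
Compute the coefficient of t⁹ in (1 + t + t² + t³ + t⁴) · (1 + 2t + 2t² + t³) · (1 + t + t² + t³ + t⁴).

(1 + t + t² + t³ + t⁴) has coefficients 1,1,1,1,1 for degrees 0…4.
(1 + 2t + 2t² + t³) has coefficients 1,2,2,1,0,0,0,0,0,0 for degrees 0…9.
Finally multiplying by (1 + t + t² + t³ + t⁴), the product of all factors after the first has coefficients 1,3,5,6,6,5,3,1,0,0 for degrees 0…9.
[t⁹] = 1·0 + 1·0 + 1·1 + 1·3 + 1·5 = 9.

9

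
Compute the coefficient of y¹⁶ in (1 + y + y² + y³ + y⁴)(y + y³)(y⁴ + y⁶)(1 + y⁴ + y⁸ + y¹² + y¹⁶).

4

(1 + y + y² + y³ + y⁴) has coefficients 1,1,1,1,1 for degrees 0…4.
(y + y³) has coefficients 0,1,0,1,0,0,0,0,0,0,0,0,0,0,0,0,0 for degrees 0…16.
Multiplying by (y⁴ + y⁶) gives running coefficients 0,0,0,0,0,1,0,2,0,1,0,0,0,0,0,0,0 for degrees 0…16.
Finally multiplying by (1 + y⁴ + y⁸ + y¹² + y¹⁶), the product of all factors after the first has coefficients 0,0,0,0,0,1,0,2,0,2,0,2,0,2,0,2,0 for degrees 0…16.
[y¹⁶] = 1·0 + 1·2 + 1·0 + 1·2 + 1·0 = 4.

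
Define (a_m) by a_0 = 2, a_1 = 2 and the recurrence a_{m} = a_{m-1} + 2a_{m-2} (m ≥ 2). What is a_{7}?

170

The ordinary generating function has denominator 1 - z - 2z^2.
Iterating the recurrence: a_0,…,a_{7} = 2, 2, 6, 10, 22, 42, 86, 170.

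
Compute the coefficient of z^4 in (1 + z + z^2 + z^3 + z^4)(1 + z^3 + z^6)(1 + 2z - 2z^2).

(1 + z + z^2 + z^3 + z^4) has coefficients 1,1,1,1,1 for degrees 0…4.
(1 + z^3 + z^6) has coefficients 1,0,0,1,0 for degrees 0…4.
Finally multiplying by (1 + 2z - 2z^2), the product of all factors after the first has coefficients 1,2,-2,1,2 for degrees 0…4.
[z^4] = 1·2 + 1·1 + 1·(-2) + 1·2 + 1·1 = 4.

4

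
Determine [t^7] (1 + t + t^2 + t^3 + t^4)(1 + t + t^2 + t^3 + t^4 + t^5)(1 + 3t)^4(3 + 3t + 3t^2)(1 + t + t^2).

20352

(1 + t + t^2 + t^3 + t^4) has coefficients 1,1,1,1,1 for degrees 0…4.
(1 + t + t^2 + t^3 + t^4 + t^5) has coefficients 1,1,1,1,1,1,0,0 for degrees 0…7.
Multiplying by (1 + 3t)^4 gives running coefficients 1,13,67,175,256,256,255,243 for degrees 0…7.
Multiplying by (3 + 3t + 3t^2) gives running coefficients 3,42,243,765,1494,2061,2301,2262 for degrees 0…7.
Finally multiplying by (1 + t + t^2), the product of all factors after the first has coefficients 3,45,288,1050,2502,4320,5856,6624 for degrees 0…7.
[t^7] = 1·6624 + 1·5856 + 1·4320 + 1·2502 + 1·1050 = 20352.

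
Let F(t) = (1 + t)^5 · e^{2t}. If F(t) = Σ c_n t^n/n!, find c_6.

The EGF product rule gives c_6 = Σ_{k_1+k_2=6} C(6; k_1,k_2) · ∏ g_i(k_i), where (1+t)^5 gives the falling factorial (5)_k; e^{2t} gives (2)^k.
g_1(k) for k = 0…6: 1, 5, 20, 60, 120, 120, 0.
g_2(k) for k = 0…6: 1, 2, 4, 8, 16, 32, 64.
c_6 = Σ_k C(6,k)·g_1(k)·g_2(6−k) = 1·1·64 + 6·5·32 + 15·20·16 + 20·60·8 + 15·120·4 + 6·120·2 = 64 + 960 + 4800 + 9600 + 7200 + 1440 = 24064.

24064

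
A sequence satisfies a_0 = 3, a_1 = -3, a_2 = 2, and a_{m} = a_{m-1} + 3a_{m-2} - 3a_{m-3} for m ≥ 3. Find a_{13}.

The ordinary generating function has denominator 1 - y - 3y^2 + 3y^3.
Iterating the recurrence: a_0,…,a_{13} = 3, -3, 2, -16, -1, -55, -10, -172, -37, -523, -118, -1576, -361, -4735.

-4735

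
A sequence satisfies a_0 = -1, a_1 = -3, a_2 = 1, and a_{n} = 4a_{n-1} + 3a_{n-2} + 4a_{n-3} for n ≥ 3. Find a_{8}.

-22645

The ordinary generating function has denominator 1 - 4x - 3x^2 - 4x^3.
Iterating the recurrence: a_0,…,a_{8} = -1, -3, 1, -9, -45, -203, -983, -4721, -22645.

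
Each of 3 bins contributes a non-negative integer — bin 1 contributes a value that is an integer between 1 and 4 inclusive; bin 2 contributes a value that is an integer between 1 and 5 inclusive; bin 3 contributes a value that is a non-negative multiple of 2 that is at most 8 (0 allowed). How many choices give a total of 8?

The generating function for the choices is (z + z^2 + z^3 + z^4)·(z + z^2 + z^3 + z^4 + z^5)·(1 + z^2 + z^4 + z^6 + z^8); the count is [z^8].
(z + z^2 + z^3 + z^4) has coefficients 0,1,1,1,1 for degrees 0…4.
(z + z^2 + z^3 + z^4 + z^5) has coefficients 0,1,1,1,1,1,0,0,0 for degrees 0…8.
Finally multiplying by (1 + z^2 + z^4 + z^6 + z^8), the product of all factors after the first has coefficients 0,1,1,2,2,3,2,3,2 for degrees 0…8.
[z^8] = 1·3 + 1·2 + 1·3 + 1·2 = 10.

10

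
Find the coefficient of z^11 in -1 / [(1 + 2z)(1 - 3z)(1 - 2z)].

Partial fractions give a closed form: a_n = (-1/5)·(-2)^n + (-9/5)·3^n + (1)·2^n.
At n = 11: a_11 = -316407.

-316407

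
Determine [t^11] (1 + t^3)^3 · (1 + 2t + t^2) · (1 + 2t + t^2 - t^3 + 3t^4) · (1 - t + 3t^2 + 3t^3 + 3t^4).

(1 + t^3)^3 has coefficients 1,0,0,3,0,0,3,0,0,1 for degrees 0…9.
(1 + 2t + t^2) has coefficients 1,2,1,0,0,0,0,0,0,0,0,0 for degrees 0…11.
Multiplying by (1 + 2t + t^2 - t^3 + 3t^4) gives running coefficients 1,4,6,3,2,5,3,0,0,0,0,0 for degrees 0…11.
Finally multiplying by (1 - t + 3t^2 + 3t^3 + 3t^4), the product of all factors after the first has coefficients 1,3,5,12,32,42,31,27,30,24,9,0 for degrees 0…11.
[t^11] = 1·0 + 3·30 + 3·42 + 1·5 = 221.

221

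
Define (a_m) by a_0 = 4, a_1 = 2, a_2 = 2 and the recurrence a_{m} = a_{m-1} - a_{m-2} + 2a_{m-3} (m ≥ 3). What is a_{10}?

The ordinary generating function has denominator 1 - z + z^2 - 2z^3.
Iterating the recurrence: a_0,…,a_{10} = 4, 2, 2, 8, 10, 6, 12, 26, 26, 24, 50.

50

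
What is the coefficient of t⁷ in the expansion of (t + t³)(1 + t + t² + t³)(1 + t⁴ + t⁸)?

(t + t³) has coefficients 0,1,0,1 for degrees 0…3.
(1 + t + t² + t³) has coefficients 1,1,1,1,0,0,0,0 for degrees 0…7.
Finally multiplying by (1 + t⁴ + t⁸), the product of all factors after the first has coefficients 1,1,1,1,1,1,1,1 for degrees 0…7.
[t⁷] = 1·1 + 1·1 = 2.

2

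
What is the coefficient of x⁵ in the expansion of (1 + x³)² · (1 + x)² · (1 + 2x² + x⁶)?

(1 + x³)² has coefficients 1,0,0,2,0,0 for degrees 0…5.
(1 + x)² has coefficients 1,2,1,0,0,0 for degrees 0…5.
Finally multiplying by (1 + 2x² + x⁶), the product of all factors after the first has coefficients 1,2,3,4,2,0 for degrees 0…5.
[x⁵] = 1·0 + 2·3 = 6.

6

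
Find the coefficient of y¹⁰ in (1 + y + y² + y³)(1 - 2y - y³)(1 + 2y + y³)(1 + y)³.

(1 + y + y² + y³) has coefficients 1,1,1,1 for degrees 0…3.
(1 - 2y - y³) has coefficients 1,-2,0,-1,0,0,0,0,0,0,0 for degrees 0…10.
Multiplying by (1 + 2y + y³) gives running coefficients 1,0,-4,0,-4,0,-1,0,0,0,0 for degrees 0…10.
Finally multiplying by (1 + y)³, the product of all factors after the first has coefficients 1,3,-1,-11,-16,-16,-13,-7,-3,-1,0 for degrees 0…10.
[y¹⁰] = 1·0 + 1·(-1) + 1·(-3) + 1·(-7) = -11.

-11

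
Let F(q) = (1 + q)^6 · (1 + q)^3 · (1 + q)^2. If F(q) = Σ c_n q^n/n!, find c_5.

55440

The EGF product rule gives c_5 = Σ_{k_1+k_2+k_3=5} C(5; k_1,k_2,k_3) · ∏ g_i(k_i), where (1+q)^6 gives the falling factorial (6)_k; (1+q)^3 gives the falling factorial (3)_k; (1+q)^2 gives the falling factorial (2)_k.
g_1(k) for k = 0…5: 1, 6, 30, 120, 360, 720.
g_2(k) for k = 0…5: 1, 3, 6, 6, 0, 0.
g_3(k) for k = 0…5: 1, 2, 2, 0, 0, 0.
First combine the last two factors: h(k) = Σ_j C(k,j)·g_2(j)·g_3(k−j) for k = 0…5: 1, 5, 20, 60, 120, 120.
c_5 = Σ_k C(5,k)·g_1(k)·h(5−k) = 1·1·120 + 5·6·120 + 10·30·60 + 10·120·20 + 5·360·5 + 1·720·1 = 120 + 3600 + 18000 + 24000 + 9000 + 720 = 55440.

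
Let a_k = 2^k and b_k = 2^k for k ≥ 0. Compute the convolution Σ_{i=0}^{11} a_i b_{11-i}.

24576

This is [x^11] in the product of the two ordinary generating functions.
Σ = 1·2048 + 2·1024 + 4·512 + 8·256 + 16·128 + 32·64 + 64·32 + 128·16 + 256·8 + 512·4 + 1024·2 + 2048·1 = 24576.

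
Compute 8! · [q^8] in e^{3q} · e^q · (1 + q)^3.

The EGF product rule gives c_8 = Σ_{k_1+k_2+k_3=8} C(8; k_1,k_2,k_3) · ∏ g_i(k_i), where e^{3q} gives (3)^k; e^q gives (1)^k; (1+q)^3 gives the falling factorial (3)_k.
g_1(k) for k = 0…8: 1, 3, 9, 27, 81, 243, 729, 2187, 6561.
g_2(k) for k = 0…8: 1, 1, 1, 1, 1, 1, 1, 1, 1.
g_3(k) for k = 0…8: 1, 3, 6, 6, 0, 0, 0, 0, 0.
First combine the last two factors: h(k) = Σ_j C(k,j)·g_2(j)·g_3(k−j) for k = 0…8: 1, 4, 13, 34, 73, 136, 229, 358, 529.
c_8 = Σ_k C(8,k)·g_1(k)·h(8−k) = 1·1·529 + 8·3·358 + 28·9·229 + 56·27·136 + 70·81·73 + 56·243·34 + 28·729·13 + 8·2187·4 + 1·6561·1 = 529 + 8592 + 57708 + 205632 + 413910 + 462672 + 265356 + 69984 + 6561 = 1490944.

1490944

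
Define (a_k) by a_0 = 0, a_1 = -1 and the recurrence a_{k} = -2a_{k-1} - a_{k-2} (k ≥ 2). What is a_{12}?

The ordinary generating function has denominator 1 + 2z + z^2.
Iterating the recurrence: a_0,…,a_{12} = 0, -1, 2, -3, 4, -5, 6, -7, 8, -9, 10, -11, 12.

12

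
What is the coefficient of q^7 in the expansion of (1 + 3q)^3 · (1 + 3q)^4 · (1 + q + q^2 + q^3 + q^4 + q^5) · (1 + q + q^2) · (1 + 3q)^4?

(1 + 3q)^3 has coefficients 1,9,27,27 for degrees 0…3.
(1 + 3q)^4 has coefficients 1,12,54,108,81,0,0,0 for degrees 0…7.
Multiplying by (1 + q + q^2 + q^3 + q^4 + q^5) gives running coefficients 1,13,67,175,256,256,255,243 for degrees 0…7.
Multiplying by (1 + q + q^2) gives running coefficients 1,14,81,255,498,687,767,754 for degrees 0…7.
Finally multiplying by (1 + 3q)^4, the product of all factors after the first has coefficients 1,26,303,2091,9525,30315,70004,121495 for degrees 0…7.
[q^7] = 1·121495 + 9·70004 + 27·30315 + 27·9525 = 1827211.

1827211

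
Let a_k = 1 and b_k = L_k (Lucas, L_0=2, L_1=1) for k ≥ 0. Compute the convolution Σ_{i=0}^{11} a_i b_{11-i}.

520

The convolution is the t^11 coefficient of A(t)B(t).
Σ = 1·199 + 1·123 + 1·76 + 1·47 + 1·29 + 1·18 + 1·11 + 1·7 + 1·4 + 1·3 + 1·1 + 1·2 = 520.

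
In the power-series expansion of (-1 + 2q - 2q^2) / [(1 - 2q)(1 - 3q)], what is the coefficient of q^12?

The denominator gives the recurrence a_n = 5a_(n−1) − 6a_(n−2) for n ≥ 3; the numerator fixes a_0 = -1, a_1 = -3, a_2 = -11.
Iterating: -1, -3, -11, -37, -119, -373, -1151, -3517, -10679, -32293, -97391, -293197, -881639, so a_12 = -881639.

-881639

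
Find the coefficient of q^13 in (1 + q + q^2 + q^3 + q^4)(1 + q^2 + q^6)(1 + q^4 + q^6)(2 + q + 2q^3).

(1 + q + q^2 + q^3 + q^4) has coefficients 1,1,1,1,1 for degrees 0…4.
(1 + q^2 + q^6) has coefficients 1,0,1,0,0,0,1,0,0,0,0,0,0,0 for degrees 0…13.
Multiplying by (1 + q^4 + q^6) gives running coefficients 1,0,1,0,1,0,3,0,1,0,1,0,1,0 for degrees 0…13.
Finally multiplying by (2 + q + 2q^3), the product of all factors after the first has coefficients 2,1,2,3,2,3,6,5,2,7,2,3,2,3 for degrees 0…13.
[q^13] = 1·3 + 1·2 + 1·3 + 1·2 + 1·7 = 17.

17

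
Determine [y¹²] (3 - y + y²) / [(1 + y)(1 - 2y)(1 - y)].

15018

Partial fractions give a closed form: a_n = (5/6)·(-1)^n + (11/3)·2^n + (-3/2)·1^n.
At n = 12: a_12 = 15018.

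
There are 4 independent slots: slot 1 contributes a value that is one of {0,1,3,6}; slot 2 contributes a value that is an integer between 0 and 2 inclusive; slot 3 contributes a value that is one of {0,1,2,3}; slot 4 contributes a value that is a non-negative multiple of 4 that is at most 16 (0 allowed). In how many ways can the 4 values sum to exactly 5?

The generating function for the choices is (1 + z + z^3 + z^6)·(1 + z + z^2)·(1 + z + z^2 + z^3)·(1 + z^4 + z^8 + z^12 + z^16); the count is [z^5].
(1 + z + z^3 + z^6) has coefficients 1,1,0,1,0,0 for degrees 0…5.
(1 + z + z^2) has coefficients 1,1,1,0,0,0 for degrees 0…5.
Multiplying by (1 + z + z^2 + z^3) gives running coefficients 1,2,3,3,2,1 for degrees 0…5.
Finally multiplying by (1 + z^4 + z^8 + z^12 + z^16), the product of all factors after the first has coefficients 1,2,3,3,3,3 for degrees 0…5.
[z^5] = 1·3 + 1·3 + 1·3 = 9.

9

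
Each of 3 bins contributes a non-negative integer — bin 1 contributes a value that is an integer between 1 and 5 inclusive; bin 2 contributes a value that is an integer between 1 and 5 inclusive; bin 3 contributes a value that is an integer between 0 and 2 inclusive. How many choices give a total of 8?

The generating function for the choices is (z + z² + z³ + z⁴ + z⁵)·(z + z² + z³ + z⁴ + z⁵)·(1 + z + z²); the count is [z⁸].
(z + z² + z³ + z⁴ + z⁵) has coefficients 0,1,1,1,1,1 for degrees 0…5.
(z + z² + z³ + z⁴ + z⁵) has coefficients 0,1,1,1,1,1,0,0,0 for degrees 0…8.
Finally multiplying by (1 + z + z²), the product of all factors after the first has coefficients 0,1,2,3,3,3,2,1,0 for degrees 0…8.
[z⁸] = 1·1 + 1·2 + 1·3 + 1·3 + 1·3 = 12.

12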